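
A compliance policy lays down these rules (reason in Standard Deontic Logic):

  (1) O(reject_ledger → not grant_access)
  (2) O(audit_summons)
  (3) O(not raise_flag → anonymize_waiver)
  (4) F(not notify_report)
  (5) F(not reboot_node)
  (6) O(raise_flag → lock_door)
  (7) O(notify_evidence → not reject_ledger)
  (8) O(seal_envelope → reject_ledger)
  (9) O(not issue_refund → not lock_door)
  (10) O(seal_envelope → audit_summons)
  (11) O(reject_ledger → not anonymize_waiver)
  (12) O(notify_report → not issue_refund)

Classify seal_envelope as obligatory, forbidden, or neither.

Forbidden

Premise 4, F(not notify_report), is equivalent to O(notify_report).
With premise 12, O(notify_report → not issue_refund), the K-axiom yields O(not issue_refund).
Applying K to premise 9 (O(not issue_refund → not lock_door)) and O(not issue_refund) yields O(not lock_door).
Premise 6 is O(raise_flag → lock_door); contrapositively O(not lock_door → not raise_flag). Since O(not lock_door) holds, K gives O(not raise_flag).
From O(not raise_flag) and premise 3, O(not raise_flag → anonymize_waiver), we obtain O(anonymize_waiver).
Premise 11 is O(reject_ledger → not anonymize_waiver); contrapositively O(anonymize_waiver → not reject_ledger). Since O(anonymize_waiver) holds, K gives O(not reject_ledger).
The contrapositive of premise 8 (O(seal_envelope → reject_ledger)) is O(not reject_ledger → not seal_envelope), and O(not reject_ledger) is already established, so O(not seal_envelope).
Premises 1, 2, 5, 7, 10 do not contribute to this derivation.
Thus O(not seal_envelope), which is F(seal_envelope): seal_envelope is forbidden.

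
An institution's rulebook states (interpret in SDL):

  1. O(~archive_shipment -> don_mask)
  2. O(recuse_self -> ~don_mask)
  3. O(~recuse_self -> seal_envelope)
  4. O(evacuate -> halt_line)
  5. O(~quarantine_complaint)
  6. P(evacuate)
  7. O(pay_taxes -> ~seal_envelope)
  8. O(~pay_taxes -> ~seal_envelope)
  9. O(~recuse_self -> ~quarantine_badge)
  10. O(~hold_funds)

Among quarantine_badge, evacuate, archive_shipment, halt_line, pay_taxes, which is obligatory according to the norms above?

archive_shipment

Premises 7 and 8 are O(pay_taxes -> ~seal_envelope) and O(~pay_taxes -> ~seal_envelope); every ideal world satisfies pay_taxes or ~pay_taxes, so in either case ~seal_envelope holds — hence O(~seal_envelope).
Premise 3, O(~recuse_self -> seal_envelope), contraposes to O(~seal_envelope -> recuse_self); with O(~seal_envelope) we get O(recuse_self).
Premise 2 is O(recuse_self -> ~don_mask); since O(recuse_self), deontic closure gives O(~don_mask).
The contrapositive of premise 1 (O(~archive_shipment -> don_mask)) is O(~don_mask -> archive_shipment), and O(~don_mask) is already established, so O(archive_shipment).
So O(archive_shipment) holds — archive_shipment is obligatory. None of the other listed options is made obligatory by any chain of premises.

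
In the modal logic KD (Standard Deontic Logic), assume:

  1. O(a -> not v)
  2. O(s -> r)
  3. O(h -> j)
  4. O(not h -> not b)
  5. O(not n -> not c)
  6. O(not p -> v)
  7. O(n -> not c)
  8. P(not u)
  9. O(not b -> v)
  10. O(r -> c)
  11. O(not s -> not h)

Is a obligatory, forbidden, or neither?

Premises 5 and 7 are O(not n -> not c) and O(n -> not c); every ideal world satisfies not n or n, so in either case not c holds — hence O(not c).
Premise 10, O(r -> c), contraposes to O(not c -> not r); with O(not c) we get O(not r).
Premise 2, O(s -> r), contraposes to O(not r -> not s); with O(not r) we get O(not s).
With premise 11, O(not s -> not h), the K-axiom yields O(not h).
With premise 4, O(not h -> not b), the K-axiom yields O(not b).
With premise 9, O(not b -> v), the K-axiom yields O(v).
Premise 1 is O(a -> not v); contrapositively O(v -> not a). Since O(v) holds, K gives O(not a).
Premises 3, 6, 8 do not contribute to this derivation.
Thus O(not a), which is F(a): a is forbidden.

Forbidden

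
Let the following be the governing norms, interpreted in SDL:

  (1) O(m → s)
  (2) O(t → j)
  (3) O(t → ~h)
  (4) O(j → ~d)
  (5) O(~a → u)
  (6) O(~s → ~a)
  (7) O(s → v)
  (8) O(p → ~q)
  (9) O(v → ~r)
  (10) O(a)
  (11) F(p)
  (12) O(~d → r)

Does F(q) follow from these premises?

Premise 8 is O(p → ~q), but O(p) is not derivable from the premises, so it does not yield O(~q).
No other premise forces O(~q). An ideal world satisfying every premise can still have q true, so F(q) is not derivable.

No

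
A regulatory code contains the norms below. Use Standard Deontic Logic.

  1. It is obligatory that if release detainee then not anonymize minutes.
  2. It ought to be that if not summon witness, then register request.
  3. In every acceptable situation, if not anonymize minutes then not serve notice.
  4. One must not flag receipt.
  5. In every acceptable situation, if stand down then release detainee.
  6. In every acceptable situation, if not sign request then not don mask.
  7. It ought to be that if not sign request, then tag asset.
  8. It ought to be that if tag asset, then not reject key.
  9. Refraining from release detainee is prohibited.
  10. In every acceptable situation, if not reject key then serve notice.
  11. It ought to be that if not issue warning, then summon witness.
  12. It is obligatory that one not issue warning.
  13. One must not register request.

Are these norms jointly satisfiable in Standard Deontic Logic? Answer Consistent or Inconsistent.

Premise 2 is O(¬summon_witness → register_request), but O(¬summon_witness) is not derivable from the premises, so it does not yield O(register_request).
So O(register_request) is not derivable, and the apparent clash with O(¬register_request) does not arise.
A world satisfying every obligation exists (e.g. anonymize_minutes=false, don_mask=false, flag_receipt=false, issue_warning=false, register_request=false, reject_key=true, release_detainee=true, serve_notice=false, sign_request=true, stand_down=false, summon_witness=true, tag_asset=false); no atom is both obligatory and forbidden, so the set is consistent.

Consistent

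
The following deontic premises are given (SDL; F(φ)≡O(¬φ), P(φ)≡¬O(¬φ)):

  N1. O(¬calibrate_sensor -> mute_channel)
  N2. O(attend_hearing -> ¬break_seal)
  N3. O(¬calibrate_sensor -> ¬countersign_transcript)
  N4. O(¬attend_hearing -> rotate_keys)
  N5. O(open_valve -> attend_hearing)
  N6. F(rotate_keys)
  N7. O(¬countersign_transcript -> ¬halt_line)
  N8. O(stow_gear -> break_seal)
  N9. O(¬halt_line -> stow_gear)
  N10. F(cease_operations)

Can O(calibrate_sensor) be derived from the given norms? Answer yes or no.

Yes

F(rotate_keys) at premise 6 means O(¬rotate_keys).
Premise 4, O(¬attend_hearing -> rotate_keys), contraposes to O(¬rotate_keys -> attend_hearing); with O(¬rotate_keys) we get O(attend_hearing).
Premise 2 is O(attend_hearing -> ¬break_seal); since O(attend_hearing), deontic closure gives O(¬break_seal).
Premise 8, O(stow_gear -> break_seal), contraposes to O(¬break_seal -> ¬stow_gear); with O(¬break_seal) we get O(¬stow_gear).
The contrapositive of premise 9 (O(¬halt_line -> stow_gear)) is O(¬stow_gear -> halt_line), and O(¬stow_gear) is already established, so O(halt_line).
The contrapositive of premise 7 (O(¬countersign_transcript -> ¬halt_line)) is O(halt_line -> countersign_transcript), and O(halt_line) is already established, so O(countersign_transcript).
The contrapositive of premise 3 (O(¬calibrate_sensor -> ¬countersign_transcript)) is O(countersign_transcript -> calibrate_sensor), and O(countersign_transcript) is already established, so O(calibrate_sensor).
Premises 1, 5, 10 do not contribute to this derivation.
So O(calibrate_sensor) follows.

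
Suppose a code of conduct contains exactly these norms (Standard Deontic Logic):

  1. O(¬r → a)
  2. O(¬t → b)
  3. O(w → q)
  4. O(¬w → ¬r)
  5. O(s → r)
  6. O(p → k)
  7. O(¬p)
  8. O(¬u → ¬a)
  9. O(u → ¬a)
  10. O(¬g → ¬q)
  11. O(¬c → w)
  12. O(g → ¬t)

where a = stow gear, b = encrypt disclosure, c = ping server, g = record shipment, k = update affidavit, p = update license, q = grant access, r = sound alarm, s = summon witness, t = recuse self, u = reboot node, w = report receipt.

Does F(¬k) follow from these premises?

No

Premise 6 is O(p → k), but O(p) is not derivable from the premises, so it does not yield O(k).
No other premise forces O(k). An ideal world satisfying every premise can still have ¬k true, so F(¬k) is not derivable.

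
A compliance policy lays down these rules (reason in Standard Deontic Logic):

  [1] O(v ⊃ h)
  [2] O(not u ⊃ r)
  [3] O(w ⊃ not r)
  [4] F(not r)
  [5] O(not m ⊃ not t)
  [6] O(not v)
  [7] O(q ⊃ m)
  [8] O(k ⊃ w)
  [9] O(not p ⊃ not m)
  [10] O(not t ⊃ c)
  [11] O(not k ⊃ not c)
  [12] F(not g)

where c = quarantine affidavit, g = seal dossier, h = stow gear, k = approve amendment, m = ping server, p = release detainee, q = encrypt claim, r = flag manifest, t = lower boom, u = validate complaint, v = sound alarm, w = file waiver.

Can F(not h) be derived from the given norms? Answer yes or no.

No

Premise 1 is O(v ⊃ h), but O(v) is not derivable from the premises, so it does not yield O(h).
No other premise forces O(h). An ideal world satisfying every premise can still have not h true, so F(not h) is not derivable.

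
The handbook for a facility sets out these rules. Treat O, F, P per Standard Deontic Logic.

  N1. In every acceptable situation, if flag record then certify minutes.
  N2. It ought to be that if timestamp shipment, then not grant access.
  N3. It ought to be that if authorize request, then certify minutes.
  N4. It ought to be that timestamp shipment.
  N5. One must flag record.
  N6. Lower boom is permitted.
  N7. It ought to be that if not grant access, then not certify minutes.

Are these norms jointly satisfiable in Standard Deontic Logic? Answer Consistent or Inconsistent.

Premise 5 gives O(flag_record).
Premise 1 is O(flag_record → certify_minutes); since O(flag_record), deontic closure gives O(certify_minutes).
The contrapositive of premise 7 (O(¬grant_access → ¬certify_minutes)) is O(certify_minutes → grant_access), and O(certify_minutes) is already established, so O(grant_access).
Premise 2, O(timestamp_shipment → ¬grant_access), contraposes to O(grant_access → ¬timestamp_shipment); with O(grant_access) we get O(¬timestamp_shipment).
Yet premise 4 states O(timestamp_shipment).
We now have both O(¬timestamp_shipment) and O(timestamp_shipment) — timestamp_shipment is simultaneously obligatory and forbidden, violating the D-axiom.

Inconsistent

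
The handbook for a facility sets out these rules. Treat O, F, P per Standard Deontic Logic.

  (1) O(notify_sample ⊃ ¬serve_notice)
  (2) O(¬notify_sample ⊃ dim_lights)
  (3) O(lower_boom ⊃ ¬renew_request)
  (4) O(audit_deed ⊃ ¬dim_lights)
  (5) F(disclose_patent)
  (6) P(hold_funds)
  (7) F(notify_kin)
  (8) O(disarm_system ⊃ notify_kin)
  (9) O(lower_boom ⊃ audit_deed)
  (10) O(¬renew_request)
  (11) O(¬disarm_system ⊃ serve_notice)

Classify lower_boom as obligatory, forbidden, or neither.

Forbidden

Premise 7 is F(notify_kin), i.e. O(¬notify_kin).
Premise 8 is O(disarm_system ⊃ notify_kin); contrapositively O(¬notify_kin ⊃ ¬disarm_system). Since O(¬notify_kin) holds, K gives O(¬disarm_system).
From O(¬disarm_system) and premise 11, O(¬disarm_system ⊃ serve_notice), we obtain O(serve_notice).
Premise 1, O(notify_sample ⊃ ¬serve_notice), contraposes to O(serve_notice ⊃ ¬notify_sample); with O(serve_notice) we get O(¬notify_sample).
From O(¬notify_sample) and premise 2, O(¬notify_sample ⊃ dim_lights), we obtain O(dim_lights).
Premise 4 is O(audit_deed ⊃ ¬dim_lights); contrapositively O(dim_lights ⊃ ¬audit_deed). Since O(dim_lights) holds, K gives O(¬audit_deed).
Premise 9 is O(lower_boom ⊃ audit_deed); contrapositively O(¬audit_deed ⊃ ¬lower_boom). Since O(¬audit_deed) holds, K gives O(¬lower_boom).
Premises 3, 5, 6, 10 do not contribute to this derivation.
Thus O(¬lower_boom), which is F(lower_boom): lower_boom is forbidden.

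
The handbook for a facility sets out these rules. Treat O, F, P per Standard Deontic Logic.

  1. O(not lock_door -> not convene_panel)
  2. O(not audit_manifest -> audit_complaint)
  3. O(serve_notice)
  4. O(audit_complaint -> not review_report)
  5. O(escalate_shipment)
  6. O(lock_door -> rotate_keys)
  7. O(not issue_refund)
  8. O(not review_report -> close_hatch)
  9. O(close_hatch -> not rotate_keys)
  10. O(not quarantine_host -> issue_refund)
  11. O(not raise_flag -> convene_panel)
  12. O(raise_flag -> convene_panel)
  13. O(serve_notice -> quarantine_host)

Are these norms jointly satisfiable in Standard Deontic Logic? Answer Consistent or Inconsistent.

Consistent

Premise 10 is O(not quarantine_host -> issue_refund), but O(not quarantine_host) is not derivable from the premises, so it does not yield O(issue_refund).
So O(issue_refund) is not derivable, and the apparent clash with O(not issue_refund) does not arise.
A world satisfying every obligation exists (e.g. audit_complaint=false, audit_manifest=true, close_hatch=false, convene_panel=true, escalate_shipment=true, issue_refund=false, lock_door=true, quarantine_host=true, raise_flag=false, review_report=true, rotate_keys=true, serve_notice=true); no atom is both obligatory and forbidden, so the set is consistent.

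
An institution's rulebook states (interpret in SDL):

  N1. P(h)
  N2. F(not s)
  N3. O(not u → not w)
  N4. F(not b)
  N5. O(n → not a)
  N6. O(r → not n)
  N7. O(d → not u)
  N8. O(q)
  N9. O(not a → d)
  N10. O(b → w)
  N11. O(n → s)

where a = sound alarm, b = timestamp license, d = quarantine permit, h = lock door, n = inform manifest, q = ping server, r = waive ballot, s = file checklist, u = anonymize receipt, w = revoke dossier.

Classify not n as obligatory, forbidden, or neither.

Obligatory

Premise 4 is F(not b), i.e. O(b).
Applying K to premise 10 (O(b → w)) and O(b) yields O(w).
Premise 3 is O(not u → not w); contrapositively O(w → u). Since O(w) holds, K gives O(u).
Premise 7 is O(d → not u); contrapositively O(u → not d). Since O(u) holds, K gives O(not d).
Premise 9, O(not a → d), contraposes to O(not d → a); with O(not d) we get O(a).
Premise 5 is O(n → not a); contrapositively O(a → not n). Since O(a) holds, K gives O(not n).
Premises 1, 2, 6, 8, 11 do not contribute to this derivation.
Hence not n is obligatory.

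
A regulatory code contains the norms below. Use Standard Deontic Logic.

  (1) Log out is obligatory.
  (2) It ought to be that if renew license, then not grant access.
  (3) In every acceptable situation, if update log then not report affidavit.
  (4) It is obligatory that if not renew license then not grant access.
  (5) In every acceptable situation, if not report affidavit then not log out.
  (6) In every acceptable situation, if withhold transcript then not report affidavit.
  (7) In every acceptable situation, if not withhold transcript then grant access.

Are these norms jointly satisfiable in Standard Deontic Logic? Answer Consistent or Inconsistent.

Inconsistent

Premises 4 and 2 are O(¬renew_license → ¬grant_access) and O(renew_license → ¬grant_access); every ideal world satisfies ¬renew_license or renew_license, so in either case ¬grant_access holds — hence O(¬grant_access).
Premise 7, O(¬withhold_transcript → grant_access), contraposes to O(¬grant_access → withhold_transcript); with O(¬grant_access) we get O(withhold_transcript).
Applying K to premise 6 (O(withhold_transcript → ¬report_affidavit)) and O(withhold_transcript) yields O(¬report_affidavit).
Applying K to premise 5 (O(¬report_affidavit → ¬log_out)) and O(¬report_affidavit) yields O(¬log_out).
Yet premise 1 states O(log_out).
We now have both O(¬log_out) and O(log_out) — log_out is simultaneously obligatory and forbidden, violating the D-axiom.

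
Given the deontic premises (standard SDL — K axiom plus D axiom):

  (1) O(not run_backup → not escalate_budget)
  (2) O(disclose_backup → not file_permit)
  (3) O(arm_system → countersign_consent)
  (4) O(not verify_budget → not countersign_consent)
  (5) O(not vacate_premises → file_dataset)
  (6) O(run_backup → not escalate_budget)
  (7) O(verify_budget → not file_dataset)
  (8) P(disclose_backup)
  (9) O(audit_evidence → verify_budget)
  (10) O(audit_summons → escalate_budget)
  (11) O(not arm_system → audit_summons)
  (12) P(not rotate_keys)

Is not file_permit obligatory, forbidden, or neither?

Premise 2 is O(disclose_backup → not file_permit), but O(disclose_backup) is not derivable from the premises (the permission P(disclose_backup) asserts only not O(not disclose_backup), not O(disclose_backup)), so it does not yield O(not file_permit).
No premise or chain of K-axiom applications forces O(not file_permit), and none forces O(file_permit). So not file_permit is neither obligatory nor forbidden under these norms.

Neither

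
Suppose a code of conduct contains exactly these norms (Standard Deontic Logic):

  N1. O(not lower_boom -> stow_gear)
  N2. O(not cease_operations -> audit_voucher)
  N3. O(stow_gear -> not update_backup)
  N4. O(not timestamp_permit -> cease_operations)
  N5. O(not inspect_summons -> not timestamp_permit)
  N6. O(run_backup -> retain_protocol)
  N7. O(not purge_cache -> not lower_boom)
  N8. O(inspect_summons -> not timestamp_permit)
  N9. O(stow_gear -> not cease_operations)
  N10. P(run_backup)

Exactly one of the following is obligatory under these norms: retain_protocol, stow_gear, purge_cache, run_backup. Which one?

purge_cache

By case analysis on inspect_summons: premise 8 gives O(inspect_summons -> not timestamp_permit) and premise 5 gives O(not inspect_summons -> not timestamp_permit), so O(not timestamp_permit) either way.
Premise 4 is O(not timestamp_permit -> cease_operations); since O(not timestamp_permit), deontic closure gives O(cease_operations).
Premise 9, O(stow_gear -> not cease_operations), contraposes to O(cease_operations -> not stow_gear); with O(cease_operations) we get O(not stow_gear).
Premise 1 is O(not lower_boom -> stow_gear); contrapositively O(not stow_gear -> lower_boom). Since O(not stow_gear) holds, K gives O(lower_boom).
The contrapositive of premise 7 (O(not purge_cache -> not lower_boom)) is O(lower_boom -> purge_cache), and O(lower_boom) is already established, so O(purge_cache).
So O(purge_cache) holds — purge_cache is obligatory. None of the other listed options is made obligatory by any chain of premises.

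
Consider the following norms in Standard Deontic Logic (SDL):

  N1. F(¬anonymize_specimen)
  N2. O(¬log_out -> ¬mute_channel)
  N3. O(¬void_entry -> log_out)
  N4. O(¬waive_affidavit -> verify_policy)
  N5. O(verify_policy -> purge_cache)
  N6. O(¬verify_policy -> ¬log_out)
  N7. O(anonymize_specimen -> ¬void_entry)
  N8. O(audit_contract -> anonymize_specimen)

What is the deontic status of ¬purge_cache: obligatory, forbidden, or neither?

F(¬anonymize_specimen) at premise 1 means O(anonymize_specimen).
With premise 7, O(anonymize_specimen -> ¬void_entry), the K-axiom yields O(¬void_entry).
Applying K to premise 3 (O(¬void_entry -> log_out)) and O(¬void_entry) yields O(log_out).
Premise 6 is O(¬verify_policy -> ¬log_out); contrapositively O(log_out -> verify_policy). Since O(log_out) holds, K gives O(verify_policy).
From O(verify_policy) and premise 5, O(verify_policy -> purge_cache), we obtain O(purge_cache).
Premises 2, 4, 8 do not contribute to this derivation.
Thus O(purge_cache), which is F(¬purge_cache): ¬purge_cache is forbidden.

Forbidden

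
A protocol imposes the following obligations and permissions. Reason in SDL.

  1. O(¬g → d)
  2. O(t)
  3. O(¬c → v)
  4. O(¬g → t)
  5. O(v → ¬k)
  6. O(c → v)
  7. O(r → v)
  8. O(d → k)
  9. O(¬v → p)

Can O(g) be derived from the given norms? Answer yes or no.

Yes

Premises 6 and 3 cover both cases: O(c → v) and O(¬c → v). Since c ∨ ¬c is a tautology, O(v) follows.
Premise 5 is O(v → ¬k); since O(v), deontic closure gives O(¬k).
Premise 8, O(d → k), contraposes to O(¬k → ¬d); with O(¬k) we get O(¬d).
The contrapositive of premise 1 (O(¬g → d)) is O(¬d → g), and O(¬d) is already established, so O(g).
Premises 2, 4, 7, 9 do not contribute to this derivation.
So O(g) follows.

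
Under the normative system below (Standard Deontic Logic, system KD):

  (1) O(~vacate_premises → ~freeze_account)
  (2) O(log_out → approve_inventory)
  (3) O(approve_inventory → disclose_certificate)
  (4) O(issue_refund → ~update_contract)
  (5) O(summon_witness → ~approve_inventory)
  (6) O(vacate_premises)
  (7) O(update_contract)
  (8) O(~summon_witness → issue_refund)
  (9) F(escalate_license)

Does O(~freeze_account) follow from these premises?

Premise 1 is O(~vacate_premises → ~freeze_account), but O(~vacate_premises) is not derivable from the premises, so it does not yield O(~freeze_account).
No other premise forces O(~freeze_account). An ideal world satisfying every premise can still have ~freeze_account false, so O(~freeze_account) is not derivable.

No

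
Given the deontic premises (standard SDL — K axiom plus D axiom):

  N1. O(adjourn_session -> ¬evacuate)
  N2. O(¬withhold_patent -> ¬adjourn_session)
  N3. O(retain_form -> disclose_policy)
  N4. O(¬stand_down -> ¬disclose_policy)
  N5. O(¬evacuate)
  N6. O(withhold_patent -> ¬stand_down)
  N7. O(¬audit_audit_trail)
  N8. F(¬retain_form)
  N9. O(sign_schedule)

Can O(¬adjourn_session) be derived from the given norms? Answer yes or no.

Yes

Premise 8 is F(¬retain_form), i.e. O(retain_form).
Premise 3 is O(retain_form -> disclose_policy); since O(retain_form), deontic closure gives O(disclose_policy).
The contrapositive of premise 4 (O(¬stand_down -> ¬disclose_policy)) is O(disclose_policy -> stand_down), and O(disclose_policy) is already established, so O(stand_down).
The contrapositive of premise 6 (O(withhold_patent -> ¬stand_down)) is O(stand_down -> ¬withhold_patent), and O(stand_down) is already established, so O(¬withhold_patent).
From O(¬withhold_patent) and premise 2, O(¬withhold_patent -> ¬adjourn_session), we obtain O(¬adjourn_session).
Premises 1, 5, 7, 9 do not contribute to this derivation.
So O(¬adjourn_session) follows.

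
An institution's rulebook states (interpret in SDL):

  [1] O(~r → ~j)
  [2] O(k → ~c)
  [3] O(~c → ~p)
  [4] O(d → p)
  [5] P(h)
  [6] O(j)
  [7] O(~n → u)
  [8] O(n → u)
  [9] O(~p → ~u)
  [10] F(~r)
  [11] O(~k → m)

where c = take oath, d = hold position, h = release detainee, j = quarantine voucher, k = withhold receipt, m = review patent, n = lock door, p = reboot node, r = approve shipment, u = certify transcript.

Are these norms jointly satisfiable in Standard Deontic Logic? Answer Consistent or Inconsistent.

Consistent

Premise 1 is O(~r → ~j), but O(~r) is not derivable from the premises, so it does not yield O(~j).
So O(~j) is not derivable, and the apparent clash with O(j) does not arise.
A world satisfying every obligation exists (e.g. c=true, d=false, h=false, j=true, k=false, m=true, n=false, p=true, r=true, u=true); no atom is both obligatory and forbidden, so the set is consistent.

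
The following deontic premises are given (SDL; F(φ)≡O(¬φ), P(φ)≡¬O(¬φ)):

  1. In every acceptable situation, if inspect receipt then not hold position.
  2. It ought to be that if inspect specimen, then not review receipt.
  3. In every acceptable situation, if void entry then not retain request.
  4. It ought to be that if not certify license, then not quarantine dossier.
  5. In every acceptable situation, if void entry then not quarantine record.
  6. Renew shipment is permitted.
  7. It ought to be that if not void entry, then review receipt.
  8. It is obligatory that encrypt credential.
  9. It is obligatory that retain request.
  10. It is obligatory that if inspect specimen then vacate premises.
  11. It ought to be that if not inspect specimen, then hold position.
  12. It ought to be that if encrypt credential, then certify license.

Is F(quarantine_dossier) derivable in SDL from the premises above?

Premise 4 is O(¬certify_license → ¬quarantine_dossier), but O(¬certify_license) is not derivable from the premises, so it does not yield O(¬quarantine_dossier).
No other premise forces O(¬quarantine_dossier). An ideal world satisfying every premise can still have quarantine_dossier true, so F(quarantine_dossier) is not derivable.

No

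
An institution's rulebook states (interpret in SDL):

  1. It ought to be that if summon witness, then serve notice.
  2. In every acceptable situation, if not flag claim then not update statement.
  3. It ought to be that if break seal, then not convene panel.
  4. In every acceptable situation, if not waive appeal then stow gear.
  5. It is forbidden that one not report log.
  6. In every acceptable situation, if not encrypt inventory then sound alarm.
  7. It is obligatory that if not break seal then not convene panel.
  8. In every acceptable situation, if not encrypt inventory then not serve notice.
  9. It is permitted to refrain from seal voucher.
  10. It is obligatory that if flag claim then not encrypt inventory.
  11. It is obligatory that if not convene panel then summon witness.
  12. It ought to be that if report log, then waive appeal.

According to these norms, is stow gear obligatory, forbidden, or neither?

Premise 4 is O(¬waive_appeal → stow_gear), but O(¬waive_appeal) is not derivable from the premises, so it does not yield O(stow_gear).
No premise or chain of K-axiom applications forces O(stow_gear), and none forces O(¬stow_gear). So stow_gear is neither obligatory nor forbidden under these norms.

Neither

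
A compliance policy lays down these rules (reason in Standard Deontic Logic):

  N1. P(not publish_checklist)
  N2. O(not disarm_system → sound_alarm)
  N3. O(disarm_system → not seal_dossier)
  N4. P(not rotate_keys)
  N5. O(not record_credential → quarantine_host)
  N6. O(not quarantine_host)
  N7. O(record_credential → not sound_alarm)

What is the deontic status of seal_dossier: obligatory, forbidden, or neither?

Forbidden

Premise 6 states O(not quarantine_host) outright.
Premise 5 is O(not record_credential → quarantine_host); contrapositively O(not quarantine_host → record_credential). Since O(not quarantine_host) holds, K gives O(record_credential).
Premise 7 is O(record_credential → not sound_alarm); since O(record_credential), deontic closure gives O(not sound_alarm).
Premise 2, O(not disarm_system → sound_alarm), contraposes to O(not sound_alarm → disarm_system); with O(not sound_alarm) we get O(disarm_system).
Applying K to premise 3 (O(disarm_system → not seal_dossier)) and O(disarm_system) yields O(not seal_dossier).
Premises 1, 4 do not contribute to this derivation.
Thus O(not seal_dossier), which is F(seal_dossier): seal_dossier is forbidden.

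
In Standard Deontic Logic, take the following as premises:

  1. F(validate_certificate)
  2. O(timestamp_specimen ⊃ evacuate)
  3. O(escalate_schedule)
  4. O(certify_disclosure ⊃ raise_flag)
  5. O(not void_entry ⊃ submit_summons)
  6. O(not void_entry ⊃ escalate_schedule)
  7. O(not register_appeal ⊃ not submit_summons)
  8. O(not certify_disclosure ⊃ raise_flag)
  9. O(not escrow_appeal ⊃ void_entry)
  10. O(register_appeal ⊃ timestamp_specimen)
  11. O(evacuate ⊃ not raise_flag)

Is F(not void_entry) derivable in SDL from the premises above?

Premises 8 and 4 are O(not certify_disclosure ⊃ raise_flag) and O(certify_disclosure ⊃ raise_flag); every ideal world satisfies not certify_disclosure or certify_disclosure, so in either case raise_flag holds — hence O(raise_flag).
Premise 11 is O(evacuate ⊃ not raise_flag); contrapositively O(raise_flag ⊃ not evacuate). Since O(raise_flag) holds, K gives O(not evacuate).
Premise 2, O(timestamp_specimen ⊃ evacuate), contraposes to O(not evacuate ⊃ not timestamp_specimen); with O(not evacuate) we get O(not timestamp_specimen).
The contrapositive of premise 10 (O(register_appeal ⊃ timestamp_specimen)) is O(not timestamp_specimen ⊃ not register_appeal), and O(not timestamp_specimen) is already established, so O(not register_appeal).
With premise 7, O(not register_appeal ⊃ not submit_summons), the K-axiom yields O(not submit_summons).
Premise 5 is O(not void_entry ⊃ submit_summons); contrapositively O(not submit_summons ⊃ void_entry). Since O(not submit_summons) holds, K gives O(void_entry).
Premises 1, 3, 6, 9 do not contribute to this derivation.
So O(void_entry) holds, i.e. F(not void_entry). The claim follows.

Yes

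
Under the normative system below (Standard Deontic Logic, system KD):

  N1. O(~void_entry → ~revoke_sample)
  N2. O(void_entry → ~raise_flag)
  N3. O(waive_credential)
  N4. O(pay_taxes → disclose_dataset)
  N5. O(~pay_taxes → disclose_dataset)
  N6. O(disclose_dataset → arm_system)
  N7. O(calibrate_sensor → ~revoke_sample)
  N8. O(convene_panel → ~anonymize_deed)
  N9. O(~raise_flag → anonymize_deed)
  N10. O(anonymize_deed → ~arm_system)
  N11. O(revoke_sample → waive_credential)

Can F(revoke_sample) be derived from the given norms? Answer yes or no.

By case analysis on ~pay_taxes: premise 5 gives O(~pay_taxes → disclose_dataset) and premise 4 gives O(pay_taxes → disclose_dataset), so O(disclose_dataset) either way.
From O(disclose_dataset) and premise 6, O(disclose_dataset → arm_system), we obtain O(arm_system).
Premise 10, O(anonymize_deed → ~arm_system), contraposes to O(arm_system → ~anonymize_deed); with O(arm_system) we get O(~anonymize_deed).
The contrapositive of premise 9 (O(~raise_flag → anonymize_deed)) is O(~anonymize_deed → raise_flag), and O(~anonymize_deed) is already established, so O(raise_flag).
Premise 2 is O(void_entry → ~raise_flag); contrapositively O(raise_flag → ~void_entry). Since O(raise_flag) holds, K gives O(~void_entry).
Applying K to premise 1 (O(~void_entry → ~revoke_sample)) and O(~void_entry) yields O(~revoke_sample).
Premises 3, 7, 8, 11 do not contribute to this derivation.
So O(~revoke_sample) holds, i.e. F(revoke_sample). The claim follows.

Yes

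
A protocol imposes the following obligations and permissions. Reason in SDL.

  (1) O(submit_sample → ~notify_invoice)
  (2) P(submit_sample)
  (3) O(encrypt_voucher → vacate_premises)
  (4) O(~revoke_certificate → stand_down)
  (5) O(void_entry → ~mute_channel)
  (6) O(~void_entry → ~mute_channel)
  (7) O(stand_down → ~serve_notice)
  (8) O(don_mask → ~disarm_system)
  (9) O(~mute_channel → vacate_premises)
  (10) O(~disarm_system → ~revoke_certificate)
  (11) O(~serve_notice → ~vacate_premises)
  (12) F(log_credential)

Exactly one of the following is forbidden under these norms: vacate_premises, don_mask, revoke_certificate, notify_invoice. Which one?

don_mask

Premises 5 and 6 cover both cases: O(void_entry → ~mute_channel) and O(~void_entry → ~mute_channel). Since void_entry ∨ ~void_entry is a tautology, O(~mute_channel) follows.
Premise 9 is O(~mute_channel → vacate_premises); since O(~mute_channel), deontic closure gives O(vacate_premises).
The contrapositive of premise 11 (O(~serve_notice → ~vacate_premises)) is O(vacate_premises → serve_notice), and O(vacate_premises) is already established, so O(serve_notice).
Premise 7, O(stand_down → ~serve_notice), contraposes to O(serve_notice → ~stand_down); with O(serve_notice) we get O(~stand_down).
Premise 4 is O(~revoke_certificate → stand_down); contrapositively O(~stand_down → revoke_certificate). Since O(~stand_down) holds, K gives O(revoke_certificate).
Premise 10, O(~disarm_system → ~revoke_certificate), contraposes to O(revoke_certificate → disarm_system); with O(revoke_certificate) we get O(disarm_system).
Premise 8, O(don_mask → ~disarm_system), contraposes to O(disarm_system → ~don_mask); with O(disarm_system) we get O(~don_mask).
So O(~don_mask) holds, i.e. don_mask is forbidden. None of the other listed options is forbidden under the premises.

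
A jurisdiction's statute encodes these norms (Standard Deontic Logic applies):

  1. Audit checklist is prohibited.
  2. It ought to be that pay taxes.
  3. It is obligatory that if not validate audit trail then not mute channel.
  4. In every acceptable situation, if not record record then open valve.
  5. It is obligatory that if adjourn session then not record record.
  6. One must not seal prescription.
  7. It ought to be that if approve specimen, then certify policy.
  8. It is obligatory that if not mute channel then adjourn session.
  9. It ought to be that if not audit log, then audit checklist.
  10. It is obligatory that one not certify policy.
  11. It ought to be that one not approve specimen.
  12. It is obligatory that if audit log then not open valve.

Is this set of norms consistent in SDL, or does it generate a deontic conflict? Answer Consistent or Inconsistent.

Premise 7 is O(approve_specimen → certify_policy), but O(approve_specimen) is not derivable from the premises, so it does not yield O(certify_policy).
So O(certify_policy) is not derivable, and the apparent clash with O(¬certify_policy) does not arise.
A world satisfying every obligation exists (e.g. adjourn_session=false, approve_specimen=false, audit_checklist=false, audit_log=true, certify_policy=false, mute_channel=true, open_valve=false, pay_taxes=true, record_record=true, seal_prescription=false, validate_audit_trail=true); no atom is both obligatory and forbidden, so the set is consistent.

Consistent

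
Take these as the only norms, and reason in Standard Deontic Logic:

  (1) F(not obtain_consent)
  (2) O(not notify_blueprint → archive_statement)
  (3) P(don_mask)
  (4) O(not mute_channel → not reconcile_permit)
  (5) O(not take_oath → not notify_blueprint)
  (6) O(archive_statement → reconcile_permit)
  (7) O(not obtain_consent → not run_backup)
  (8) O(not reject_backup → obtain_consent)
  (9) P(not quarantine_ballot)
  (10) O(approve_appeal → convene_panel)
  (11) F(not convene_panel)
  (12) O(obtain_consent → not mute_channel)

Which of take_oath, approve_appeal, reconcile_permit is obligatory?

F(not obtain_consent) at premise 1 means O(obtain_consent).
Applying K to premise 12 (O(obtain_consent → not mute_channel)) and O(obtain_consent) yields O(not mute_channel).
From O(not mute_channel) and premise 4, O(not mute_channel → not reconcile_permit), we obtain O(not reconcile_permit).
Premise 6 is O(archive_statement → reconcile_permit); contrapositively O(not reconcile_permit → not archive_statement). Since O(not reconcile_permit) holds, K gives O(not archive_statement).
Premise 2, O(not notify_blueprint → archive_statement), contraposes to O(not archive_statement → notify_blueprint); with O(not archive_statement) we get O(notify_blueprint).
The contrapositive of premise 5 (O(not take_oath → not notify_blueprint)) is O(notify_blueprint → take_oath), and O(notify_blueprint) is already established, so O(take_oath).
So O(take_oath) holds — take_oath is obligatory. None of the other listed options is made obligatory by any chain of premises.

take_oath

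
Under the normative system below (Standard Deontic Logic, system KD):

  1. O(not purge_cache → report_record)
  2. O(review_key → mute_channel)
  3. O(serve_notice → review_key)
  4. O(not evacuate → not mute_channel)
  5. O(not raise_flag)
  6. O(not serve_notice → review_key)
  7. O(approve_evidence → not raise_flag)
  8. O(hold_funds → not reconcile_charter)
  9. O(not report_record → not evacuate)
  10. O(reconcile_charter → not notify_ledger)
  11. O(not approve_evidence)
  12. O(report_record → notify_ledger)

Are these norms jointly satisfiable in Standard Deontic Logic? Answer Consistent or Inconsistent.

Consistent

Premise 7 is O(approve_evidence → not raise_flag); even if O(not raise_flag) held, inferring O(approve_evidence) would be affirming the consequent — invalid.
So O(approve_evidence) is not derivable, and the apparent clash with O(not approve_evidence) does not arise.
A world satisfying every obligation exists (e.g. approve_evidence=false, evacuate=true, hold_funds=false, mute_channel=true, notify_ledger=true, purge_cache=false, raise_flag=false, reconcile_charter=false, report_record=true, review_key=true, serve_notice=false); no atom is both obligatory and forbidden, so the set is consistent.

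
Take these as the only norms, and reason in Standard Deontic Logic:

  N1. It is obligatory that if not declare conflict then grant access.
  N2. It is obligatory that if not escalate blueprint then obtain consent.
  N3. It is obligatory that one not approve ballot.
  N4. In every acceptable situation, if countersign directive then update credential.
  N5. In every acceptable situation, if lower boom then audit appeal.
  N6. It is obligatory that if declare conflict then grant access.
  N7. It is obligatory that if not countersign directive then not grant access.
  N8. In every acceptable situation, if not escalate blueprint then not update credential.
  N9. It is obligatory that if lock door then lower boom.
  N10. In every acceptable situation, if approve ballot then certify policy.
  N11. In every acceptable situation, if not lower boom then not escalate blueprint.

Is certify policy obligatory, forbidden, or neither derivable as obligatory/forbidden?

Premise 10 is O(approve_ballot → certify_policy), but O(approve_ballot) is not derivable from the premises, so it does not yield O(certify_policy).
No premise or chain of K-axiom applications forces O(certify_policy), and none forces O(¬certify_policy). So certify_policy is neither obligatory nor forbidden under these norms.

Neither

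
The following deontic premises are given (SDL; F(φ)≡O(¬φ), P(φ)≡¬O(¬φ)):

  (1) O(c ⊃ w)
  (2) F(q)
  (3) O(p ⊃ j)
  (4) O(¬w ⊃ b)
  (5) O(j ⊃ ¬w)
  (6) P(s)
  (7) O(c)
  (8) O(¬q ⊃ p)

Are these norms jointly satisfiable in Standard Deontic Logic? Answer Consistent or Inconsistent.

Inconsistent

Premise 7 gives O(c).
With premise 1, O(c ⊃ w), the K-axiom yields O(w).
Premise 5, O(j ⊃ ¬w), contraposes to O(w ⊃ ¬j); with O(w) we get O(¬j).
The contrapositive of premise 3 (O(p ⊃ j)) is O(¬j ⊃ ¬p), and O(¬j) is already established, so O(¬p).
The contrapositive of premise 8 (O(¬q ⊃ p)) is O(¬p ⊃ q), and O(¬p) is already established, so O(q).
However, F(q) at premise 2 amounts to O(¬q).
We now have both O(q) and O(¬q) — q is simultaneously obligatory and forbidden, violating the D-axiom.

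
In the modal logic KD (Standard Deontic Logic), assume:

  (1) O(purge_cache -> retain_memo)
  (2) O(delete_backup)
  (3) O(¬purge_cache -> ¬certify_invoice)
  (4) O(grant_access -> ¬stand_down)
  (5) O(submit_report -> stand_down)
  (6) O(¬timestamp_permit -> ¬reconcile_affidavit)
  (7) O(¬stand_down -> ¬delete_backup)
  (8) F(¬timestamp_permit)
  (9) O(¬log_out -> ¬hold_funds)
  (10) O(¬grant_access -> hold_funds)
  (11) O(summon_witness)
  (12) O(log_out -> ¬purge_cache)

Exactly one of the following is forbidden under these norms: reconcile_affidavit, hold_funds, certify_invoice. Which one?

Premise 2 states O(delete_backup) outright.
Premise 7, O(¬stand_down -> ¬delete_backup), contraposes to O(delete_backup -> stand_down); with O(delete_backup) we get O(stand_down).
Premise 4 is O(grant_access -> ¬stand_down); contrapositively O(stand_down -> ¬grant_access). Since O(stand_down) holds, K gives O(¬grant_access).
Applying K to premise 10 (O(¬grant_access -> hold_funds)) and O(¬grant_access) yields O(hold_funds).
Premise 9 is O(¬log_out -> ¬hold_funds); contrapositively O(hold_funds -> log_out). Since O(hold_funds) holds, K gives O(log_out).
With premise 12, O(log_out -> ¬purge_cache), the K-axiom yields O(¬purge_cache).
Premise 3 is O(¬purge_cache -> ¬certify_invoice); since O(¬purge_cache), deontic closure gives O(¬certify_invoice).
So O(¬certify_invoice) holds, i.e. certify_invoice is forbidden. None of the other listed options is forbidden under the premises.

certify_invoice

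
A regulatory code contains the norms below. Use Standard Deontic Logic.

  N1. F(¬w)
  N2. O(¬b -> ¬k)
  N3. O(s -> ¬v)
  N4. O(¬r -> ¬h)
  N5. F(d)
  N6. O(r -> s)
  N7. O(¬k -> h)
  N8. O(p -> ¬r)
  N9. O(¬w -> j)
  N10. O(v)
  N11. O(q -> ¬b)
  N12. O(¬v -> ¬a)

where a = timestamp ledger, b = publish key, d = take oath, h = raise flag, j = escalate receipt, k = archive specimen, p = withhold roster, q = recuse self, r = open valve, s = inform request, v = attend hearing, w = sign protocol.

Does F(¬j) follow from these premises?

Premise 9 is O(¬w -> j), but O(¬w) is not derivable from the premises, so it does not yield O(j).
No other premise forces O(j). An ideal world satisfying every premise can still have ¬j true, so F(¬j) is not derivable.

No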